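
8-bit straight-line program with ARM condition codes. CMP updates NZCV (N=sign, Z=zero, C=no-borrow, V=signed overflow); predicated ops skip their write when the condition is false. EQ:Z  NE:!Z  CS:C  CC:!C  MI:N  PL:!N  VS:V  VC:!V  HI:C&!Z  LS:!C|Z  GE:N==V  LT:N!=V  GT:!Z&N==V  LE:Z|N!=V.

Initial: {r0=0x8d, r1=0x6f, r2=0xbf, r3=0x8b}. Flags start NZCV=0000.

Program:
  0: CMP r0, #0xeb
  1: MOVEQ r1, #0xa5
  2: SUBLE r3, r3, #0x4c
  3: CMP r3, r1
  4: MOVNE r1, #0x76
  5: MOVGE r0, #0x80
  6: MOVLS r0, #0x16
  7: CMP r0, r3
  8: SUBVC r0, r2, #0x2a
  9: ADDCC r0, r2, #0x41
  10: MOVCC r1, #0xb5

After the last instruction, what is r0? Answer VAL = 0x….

VAL = 0x00

0: ✓ CMP  NZCV=1000
1: · MOVEQ
2: ✓ SUBLE  r3←0x3f
3: ✓ CMP  NZCV=1000
4: ✓ MOVNE  r1←0x76
5: · MOVGE
6: ✓ MOVLS  r0←0x16
7: ✓ CMP  NZCV=1000
8: ✓ SUBVC  r0←0x95
9: ✓ ADDCC  r0←0x00
10: ✓ MOVCC  r1←0xb5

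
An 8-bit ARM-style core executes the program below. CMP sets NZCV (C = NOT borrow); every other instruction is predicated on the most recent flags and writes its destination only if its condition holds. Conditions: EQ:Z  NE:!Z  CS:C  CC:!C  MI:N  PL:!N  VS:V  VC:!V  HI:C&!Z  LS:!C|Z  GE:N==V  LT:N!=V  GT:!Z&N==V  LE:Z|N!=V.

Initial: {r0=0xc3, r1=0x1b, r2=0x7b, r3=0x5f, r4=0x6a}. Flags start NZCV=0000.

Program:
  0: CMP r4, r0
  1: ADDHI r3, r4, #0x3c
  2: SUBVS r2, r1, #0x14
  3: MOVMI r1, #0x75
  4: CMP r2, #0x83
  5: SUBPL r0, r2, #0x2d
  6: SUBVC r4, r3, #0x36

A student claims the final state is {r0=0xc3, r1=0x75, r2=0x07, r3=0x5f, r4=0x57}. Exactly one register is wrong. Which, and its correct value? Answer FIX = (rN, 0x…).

0: ✓ CMP  NZCV=1001
1: · ADDHI
2: ✓ SUBVS  r2←0x07
3: ✓ MOVMI  r1←0x75
4: ✓ CMP  NZCV=1001
5: · SUBPL
6: · SUBVC

FIX = (r4, 0x6a)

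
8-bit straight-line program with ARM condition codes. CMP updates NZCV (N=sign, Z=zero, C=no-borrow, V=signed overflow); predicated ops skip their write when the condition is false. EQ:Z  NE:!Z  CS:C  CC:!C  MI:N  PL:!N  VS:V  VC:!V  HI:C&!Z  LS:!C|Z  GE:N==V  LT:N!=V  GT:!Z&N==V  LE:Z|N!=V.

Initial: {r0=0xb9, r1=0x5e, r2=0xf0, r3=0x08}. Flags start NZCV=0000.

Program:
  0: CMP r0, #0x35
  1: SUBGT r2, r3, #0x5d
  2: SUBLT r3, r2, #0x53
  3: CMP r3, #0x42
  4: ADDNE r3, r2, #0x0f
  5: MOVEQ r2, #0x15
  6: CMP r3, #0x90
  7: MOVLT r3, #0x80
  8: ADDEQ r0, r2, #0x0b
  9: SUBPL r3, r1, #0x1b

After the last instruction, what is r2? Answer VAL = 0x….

VAL = 0xf0

0: ✓ CMP  NZCV=1010
1: · SUBGT
2: ✓ SUBLT  r3←0x9d
3: ✓ CMP  NZCV=0011
4: ✓ ADDNE  r3←0xff
5: · MOVEQ
6: ✓ CMP  NZCV=0010
7: · MOVLT
8: · ADDEQ
9: ✓ SUBPL  r3←0x43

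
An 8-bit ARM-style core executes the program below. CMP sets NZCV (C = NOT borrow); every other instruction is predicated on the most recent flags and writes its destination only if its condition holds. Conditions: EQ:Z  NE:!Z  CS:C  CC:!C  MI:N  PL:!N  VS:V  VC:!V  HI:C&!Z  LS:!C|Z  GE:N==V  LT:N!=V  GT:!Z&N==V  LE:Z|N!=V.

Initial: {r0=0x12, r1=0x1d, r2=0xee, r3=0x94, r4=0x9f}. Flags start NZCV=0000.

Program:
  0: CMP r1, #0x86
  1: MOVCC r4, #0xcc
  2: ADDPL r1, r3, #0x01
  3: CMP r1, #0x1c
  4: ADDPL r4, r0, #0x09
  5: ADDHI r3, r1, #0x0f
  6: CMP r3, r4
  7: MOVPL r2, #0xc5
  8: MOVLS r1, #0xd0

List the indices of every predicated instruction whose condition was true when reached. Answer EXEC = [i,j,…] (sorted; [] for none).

EXEC = [1,4,5,7]

0: ✓ CMP  NZCV=1001
1: ✓ MOVCC  r4←0xcc
2: · ADDPL
3: ✓ CMP  NZCV=0010
4: ✓ ADDPL  r4←0x1b
5: ✓ ADDHI  r3←0x2c
6: ✓ CMP  NZCV=0010
7: ✓ MOVPL  r2←0xc5
8: · MOVLS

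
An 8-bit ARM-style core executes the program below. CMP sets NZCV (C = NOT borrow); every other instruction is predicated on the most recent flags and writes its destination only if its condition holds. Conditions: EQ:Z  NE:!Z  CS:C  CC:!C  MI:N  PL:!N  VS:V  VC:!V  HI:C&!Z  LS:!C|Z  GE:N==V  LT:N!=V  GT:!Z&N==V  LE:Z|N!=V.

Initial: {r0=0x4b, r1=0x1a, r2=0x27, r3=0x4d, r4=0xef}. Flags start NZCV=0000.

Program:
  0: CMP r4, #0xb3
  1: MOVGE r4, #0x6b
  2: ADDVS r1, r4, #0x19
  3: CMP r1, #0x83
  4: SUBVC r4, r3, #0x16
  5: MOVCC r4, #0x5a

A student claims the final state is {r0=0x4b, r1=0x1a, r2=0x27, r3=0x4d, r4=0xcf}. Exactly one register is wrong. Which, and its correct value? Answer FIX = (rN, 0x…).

FIX = (r4, 0x5a)

0: ✓ CMP  NZCV=0010
1: ✓ MOVGE  r4←0x6b
2: · ADDVS
3: ✓ CMP  NZCV=1001
4: · SUBVC
5: ✓ MOVCC  r4←0x5a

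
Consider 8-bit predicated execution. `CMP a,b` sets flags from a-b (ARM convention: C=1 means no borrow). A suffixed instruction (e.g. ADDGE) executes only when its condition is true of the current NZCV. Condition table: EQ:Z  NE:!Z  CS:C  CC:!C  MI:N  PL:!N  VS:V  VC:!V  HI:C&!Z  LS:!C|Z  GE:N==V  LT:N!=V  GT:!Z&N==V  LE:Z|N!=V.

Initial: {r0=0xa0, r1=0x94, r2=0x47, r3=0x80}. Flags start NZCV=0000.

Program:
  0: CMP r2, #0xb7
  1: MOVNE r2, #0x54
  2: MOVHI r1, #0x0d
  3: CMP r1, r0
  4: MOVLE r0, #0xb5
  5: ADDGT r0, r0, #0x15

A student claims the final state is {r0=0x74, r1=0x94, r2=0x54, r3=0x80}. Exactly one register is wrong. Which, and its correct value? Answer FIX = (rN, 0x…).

[0] flags=1001 → (cmp)
[1] flags=1001 NE?T → r2=0x54
[2] flags=1001 HI?F → skip
[3] flags=1000 → (cmp)
[4] flags=1000 LE?T → r0=0xb5
[5] flags=1000 GT?F → skip

FIX = (r0, 0xb5)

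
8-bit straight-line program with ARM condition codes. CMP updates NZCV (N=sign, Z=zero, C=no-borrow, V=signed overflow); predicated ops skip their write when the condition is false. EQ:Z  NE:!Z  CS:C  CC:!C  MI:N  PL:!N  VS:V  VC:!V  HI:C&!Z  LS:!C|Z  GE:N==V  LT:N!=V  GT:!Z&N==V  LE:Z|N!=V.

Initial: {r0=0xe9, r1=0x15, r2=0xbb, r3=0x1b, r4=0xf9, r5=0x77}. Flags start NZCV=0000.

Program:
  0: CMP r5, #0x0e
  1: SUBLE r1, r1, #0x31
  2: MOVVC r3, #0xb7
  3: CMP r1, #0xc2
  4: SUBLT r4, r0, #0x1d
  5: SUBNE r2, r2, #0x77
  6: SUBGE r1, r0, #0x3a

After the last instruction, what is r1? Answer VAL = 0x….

VAL = 0xaf

0: ✓ CMP  NZCV=0010
1: · SUBLE
2: ✓ MOVVC  r3←0xb7
3: ✓ CMP  NZCV=0000
4: · SUBLT
5: ✓ SUBNE  r2←0x44
6: ✓ SUBGE  r1←0xaf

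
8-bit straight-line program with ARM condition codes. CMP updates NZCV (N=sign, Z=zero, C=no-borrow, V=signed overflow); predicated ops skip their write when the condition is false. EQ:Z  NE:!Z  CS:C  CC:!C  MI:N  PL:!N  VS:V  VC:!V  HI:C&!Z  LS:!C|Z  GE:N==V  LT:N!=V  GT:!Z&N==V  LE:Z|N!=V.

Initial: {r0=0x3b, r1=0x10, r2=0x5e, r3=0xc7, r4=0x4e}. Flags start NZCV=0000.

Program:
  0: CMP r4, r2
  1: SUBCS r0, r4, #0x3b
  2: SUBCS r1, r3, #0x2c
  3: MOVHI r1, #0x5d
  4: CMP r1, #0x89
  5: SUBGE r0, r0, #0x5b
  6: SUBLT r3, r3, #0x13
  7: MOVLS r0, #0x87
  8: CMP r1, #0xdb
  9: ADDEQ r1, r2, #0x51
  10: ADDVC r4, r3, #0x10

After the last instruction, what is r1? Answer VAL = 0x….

[0] flags=1000 → (cmp)
[1] flags=1000 CS?F → skip
[2] flags=1000 CS?F → skip
[3] flags=1000 HI?F → skip
[4] flags=1001 → (cmp)
[5] flags=1001 GE?T → r0=0xe0
[6] flags=1001 LT?F → skip
[7] flags=1001 LS?T → r0=0x87
[8] flags=0000 → (cmp)
[9] flags=0000 EQ?F → skip
[10] flags=0000 VC?T → r4=0xd7

VAL = 0x10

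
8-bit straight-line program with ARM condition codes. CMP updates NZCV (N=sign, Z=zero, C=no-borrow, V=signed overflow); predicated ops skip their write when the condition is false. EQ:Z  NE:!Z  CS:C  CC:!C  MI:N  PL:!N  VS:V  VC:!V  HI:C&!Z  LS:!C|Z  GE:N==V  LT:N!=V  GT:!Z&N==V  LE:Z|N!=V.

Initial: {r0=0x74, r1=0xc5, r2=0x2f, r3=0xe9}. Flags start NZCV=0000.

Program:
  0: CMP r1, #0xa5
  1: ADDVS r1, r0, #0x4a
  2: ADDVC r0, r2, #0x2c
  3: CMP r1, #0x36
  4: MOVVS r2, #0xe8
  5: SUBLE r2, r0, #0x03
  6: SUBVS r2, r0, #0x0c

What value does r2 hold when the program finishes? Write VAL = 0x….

0: ✓ CMP  NZCV=0010
1: · ADDVS
2: ✓ ADDVC  r0←0x5b
3: ✓ CMP  NZCV=1010
4: · MOVVS
5: ✓ SUBLE  r2←0x58
6: · SUBVS

VAL = 0x58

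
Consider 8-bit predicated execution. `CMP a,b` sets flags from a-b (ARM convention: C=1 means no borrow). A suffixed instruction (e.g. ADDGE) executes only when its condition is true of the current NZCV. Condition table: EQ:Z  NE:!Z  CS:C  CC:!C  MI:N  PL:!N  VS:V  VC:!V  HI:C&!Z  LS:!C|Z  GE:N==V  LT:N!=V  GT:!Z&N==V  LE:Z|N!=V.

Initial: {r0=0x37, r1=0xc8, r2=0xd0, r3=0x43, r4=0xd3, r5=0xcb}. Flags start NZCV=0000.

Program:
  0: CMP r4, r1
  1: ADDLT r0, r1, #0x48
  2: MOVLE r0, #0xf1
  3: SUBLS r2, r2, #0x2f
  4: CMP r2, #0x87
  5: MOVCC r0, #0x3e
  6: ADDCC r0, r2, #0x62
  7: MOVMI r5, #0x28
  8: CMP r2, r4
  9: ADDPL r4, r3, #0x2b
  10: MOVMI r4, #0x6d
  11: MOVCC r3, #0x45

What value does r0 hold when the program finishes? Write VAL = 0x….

VAL = 0x37

[0] flags=0010 → (cmp)
[1] flags=0010 LT?F → skip
[2] flags=0010 LE?F → skip
[3] flags=0010 LS?F → skip
[4] flags=0010 → (cmp)
[5] flags=0010 CC?F → skip
[6] flags=0010 CC?F → skip
[7] flags=0010 MI?F → skip
[8] flags=1000 → (cmp)
[9] flags=1000 PL?F → skip
[10] flags=1000 MI?T → r4=0x6d
[11] flags=1000 CC?T → r3=0x45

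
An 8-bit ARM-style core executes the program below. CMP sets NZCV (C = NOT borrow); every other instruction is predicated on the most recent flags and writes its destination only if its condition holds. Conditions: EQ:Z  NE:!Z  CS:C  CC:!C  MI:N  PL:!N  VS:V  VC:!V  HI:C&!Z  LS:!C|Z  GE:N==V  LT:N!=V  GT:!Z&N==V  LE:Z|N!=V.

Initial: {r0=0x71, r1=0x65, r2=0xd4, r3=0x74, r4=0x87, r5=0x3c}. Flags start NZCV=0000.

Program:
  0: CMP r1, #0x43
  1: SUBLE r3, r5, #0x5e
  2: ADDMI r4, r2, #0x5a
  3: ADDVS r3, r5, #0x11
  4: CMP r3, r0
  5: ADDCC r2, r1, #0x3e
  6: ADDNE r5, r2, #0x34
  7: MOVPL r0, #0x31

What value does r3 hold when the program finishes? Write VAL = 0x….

[0] flags=0010 → (cmp)
[1] flags=0010 LE?F → skip
[2] flags=0010 MI?F → skip
[3] flags=0010 VS?F → skip
[4] flags=0010 → (cmp)
[5] flags=0010 CC?F → skip
[6] flags=0010 NE?T → r5=0x08
[7] flags=0010 PL?T → r0=0x31

VAL = 0x74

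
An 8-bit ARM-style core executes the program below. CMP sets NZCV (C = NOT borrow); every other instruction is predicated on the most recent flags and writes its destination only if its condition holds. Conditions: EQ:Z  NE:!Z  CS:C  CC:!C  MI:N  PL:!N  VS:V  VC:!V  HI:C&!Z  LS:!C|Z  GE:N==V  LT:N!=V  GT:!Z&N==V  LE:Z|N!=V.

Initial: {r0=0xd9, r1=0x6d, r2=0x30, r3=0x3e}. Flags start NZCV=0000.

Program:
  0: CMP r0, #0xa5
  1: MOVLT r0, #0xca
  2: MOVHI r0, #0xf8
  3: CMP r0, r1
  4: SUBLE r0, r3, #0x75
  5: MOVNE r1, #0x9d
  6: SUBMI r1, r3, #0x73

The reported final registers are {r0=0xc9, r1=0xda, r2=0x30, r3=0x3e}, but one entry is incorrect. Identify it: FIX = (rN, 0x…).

FIX = (r1, 0xcb)

[0] flags=0010 → (cmp)
[1] flags=0010 LT?F → skip
[2] flags=0010 HI?T → r0=0xf8
[3] flags=1010 → (cmp)
[4] flags=1010 LE?T → r0=0xc9
[5] flags=1010 NE?T → r1=0x9d
[6] flags=1010 MI?T → r1=0xcb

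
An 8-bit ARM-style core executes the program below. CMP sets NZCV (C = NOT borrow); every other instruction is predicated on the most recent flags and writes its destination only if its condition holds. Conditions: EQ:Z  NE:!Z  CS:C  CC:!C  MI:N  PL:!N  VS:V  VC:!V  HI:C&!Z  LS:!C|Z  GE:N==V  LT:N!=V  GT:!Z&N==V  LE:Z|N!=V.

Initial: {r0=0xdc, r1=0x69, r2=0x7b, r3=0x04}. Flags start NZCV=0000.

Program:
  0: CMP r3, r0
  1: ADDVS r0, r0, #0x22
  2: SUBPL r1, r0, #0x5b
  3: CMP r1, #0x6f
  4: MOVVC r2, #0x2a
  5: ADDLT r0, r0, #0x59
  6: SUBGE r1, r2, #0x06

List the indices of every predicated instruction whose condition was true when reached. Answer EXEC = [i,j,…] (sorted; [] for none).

[0] flags=0000 → (cmp)
[1] flags=0000 VS?F → skip
[2] flags=0000 PL?T → r1=0x81
[3] flags=0011 → (cmp)
[4] flags=0011 VC?F → skip
[5] flags=0011 LT?T → r0=0x35
[6] flags=0011 GE?F → skip

EXEC = [2,5]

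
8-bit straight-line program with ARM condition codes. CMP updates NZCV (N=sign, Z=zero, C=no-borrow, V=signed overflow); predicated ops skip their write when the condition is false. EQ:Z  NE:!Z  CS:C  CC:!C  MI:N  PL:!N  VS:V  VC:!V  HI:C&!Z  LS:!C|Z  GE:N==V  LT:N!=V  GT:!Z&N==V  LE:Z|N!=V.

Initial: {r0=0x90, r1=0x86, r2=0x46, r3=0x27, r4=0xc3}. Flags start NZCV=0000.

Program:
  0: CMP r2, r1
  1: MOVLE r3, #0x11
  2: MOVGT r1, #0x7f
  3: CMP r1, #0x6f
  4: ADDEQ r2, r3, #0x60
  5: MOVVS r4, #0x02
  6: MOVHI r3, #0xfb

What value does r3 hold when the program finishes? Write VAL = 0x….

0: ✓ CMP  NZCV=1001
1: · MOVLE
2: ✓ MOVGT  r1←0x7f
3: ✓ CMP  NZCV=0010
4: · ADDEQ
5: · MOVVS
6: ✓ MOVHI  r3←0xfb

VAL = 0xfb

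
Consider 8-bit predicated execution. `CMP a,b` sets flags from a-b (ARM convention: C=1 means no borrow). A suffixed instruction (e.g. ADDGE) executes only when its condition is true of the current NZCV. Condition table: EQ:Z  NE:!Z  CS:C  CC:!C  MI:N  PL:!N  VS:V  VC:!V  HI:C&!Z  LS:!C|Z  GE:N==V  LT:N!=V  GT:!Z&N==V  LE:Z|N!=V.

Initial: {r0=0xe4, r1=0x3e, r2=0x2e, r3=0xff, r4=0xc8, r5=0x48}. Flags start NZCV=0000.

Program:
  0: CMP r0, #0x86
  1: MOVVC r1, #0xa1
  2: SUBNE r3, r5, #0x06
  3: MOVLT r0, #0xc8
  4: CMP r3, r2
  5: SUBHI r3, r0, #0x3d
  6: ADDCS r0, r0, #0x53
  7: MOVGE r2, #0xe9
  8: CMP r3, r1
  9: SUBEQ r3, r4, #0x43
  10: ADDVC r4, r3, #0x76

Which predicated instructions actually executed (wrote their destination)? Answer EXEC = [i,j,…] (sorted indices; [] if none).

EXEC = [1,2,5,6,7,10]

0: ✓ CMP  NZCV=0010
1: ✓ MOVVC  r1←0xa1
2: ✓ SUBNE  r3←0x42
3: · MOVLT
4: ✓ CMP  NZCV=0010
5: ✓ SUBHI  r3←0xa7
6: ✓ ADDCS  r0←0x37
7: ✓ MOVGE  r2←0xe9
8: ✓ CMP  NZCV=0010
9: · SUBEQ
10: ✓ ADDVC  r4←0x1d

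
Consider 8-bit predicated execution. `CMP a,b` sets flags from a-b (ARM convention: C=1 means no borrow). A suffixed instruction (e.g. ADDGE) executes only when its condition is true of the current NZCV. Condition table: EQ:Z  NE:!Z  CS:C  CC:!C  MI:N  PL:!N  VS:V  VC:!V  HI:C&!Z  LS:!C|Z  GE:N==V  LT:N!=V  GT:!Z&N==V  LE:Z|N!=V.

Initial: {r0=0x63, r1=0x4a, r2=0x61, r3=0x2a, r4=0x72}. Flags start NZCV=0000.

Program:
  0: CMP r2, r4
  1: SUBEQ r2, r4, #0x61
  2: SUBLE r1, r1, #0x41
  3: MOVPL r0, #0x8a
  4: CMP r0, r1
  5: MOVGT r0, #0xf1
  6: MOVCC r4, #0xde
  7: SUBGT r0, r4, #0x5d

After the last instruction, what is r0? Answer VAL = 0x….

0: ✓ CMP  NZCV=1000
1: · SUBEQ
2: ✓ SUBLE  r1←0x09
3: · MOVPL
4: ✓ CMP  NZCV=0010
5: ✓ MOVGT  r0←0xf1
6: · MOVCC
7: ✓ SUBGT  r0←0x15

VAL = 0x15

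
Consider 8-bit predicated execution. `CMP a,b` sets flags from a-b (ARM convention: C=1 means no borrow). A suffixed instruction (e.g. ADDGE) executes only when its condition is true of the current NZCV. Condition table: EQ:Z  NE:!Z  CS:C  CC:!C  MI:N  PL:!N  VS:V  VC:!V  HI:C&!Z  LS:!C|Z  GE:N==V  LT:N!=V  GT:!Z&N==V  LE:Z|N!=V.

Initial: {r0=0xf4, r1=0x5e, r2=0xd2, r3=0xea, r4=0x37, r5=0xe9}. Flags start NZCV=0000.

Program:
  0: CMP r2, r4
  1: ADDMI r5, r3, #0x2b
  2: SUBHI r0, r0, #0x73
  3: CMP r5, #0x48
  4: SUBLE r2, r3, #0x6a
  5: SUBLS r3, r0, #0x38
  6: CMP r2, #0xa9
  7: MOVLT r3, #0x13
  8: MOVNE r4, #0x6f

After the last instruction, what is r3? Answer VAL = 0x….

0: ✓ CMP  NZCV=1010
1: ✓ ADDMI  r5←0x15
2: ✓ SUBHI  r0←0x81
3: ✓ CMP  NZCV=1000
4: ✓ SUBLE  r2←0x80
5: ✓ SUBLS  r3←0x49
6: ✓ CMP  NZCV=1000
7: ✓ MOVLT  r3←0x13
8: ✓ MOVNE  r4←0x6f

VAL = 0x13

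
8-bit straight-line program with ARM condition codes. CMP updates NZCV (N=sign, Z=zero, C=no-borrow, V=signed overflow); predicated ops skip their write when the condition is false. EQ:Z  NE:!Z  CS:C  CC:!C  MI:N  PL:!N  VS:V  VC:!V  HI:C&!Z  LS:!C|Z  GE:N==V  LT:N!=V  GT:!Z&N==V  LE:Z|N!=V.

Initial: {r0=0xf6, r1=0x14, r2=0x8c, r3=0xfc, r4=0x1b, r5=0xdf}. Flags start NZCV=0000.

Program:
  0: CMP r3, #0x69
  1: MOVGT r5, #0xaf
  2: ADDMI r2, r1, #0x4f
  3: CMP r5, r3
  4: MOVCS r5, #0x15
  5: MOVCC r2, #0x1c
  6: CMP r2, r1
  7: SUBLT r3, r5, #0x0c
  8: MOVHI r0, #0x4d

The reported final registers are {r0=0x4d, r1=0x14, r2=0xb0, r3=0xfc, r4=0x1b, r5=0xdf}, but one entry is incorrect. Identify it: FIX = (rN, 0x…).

FIX = (r2, 0x1c)

0: ✓ CMP  NZCV=1010
1: · MOVGT
2: ✓ ADDMI  r2←0x63
3: ✓ CMP  NZCV=1000
4: · MOVCS
5: ✓ MOVCC  r2←0x1c
6: ✓ CMP  NZCV=0010
7: · SUBLT
8: ✓ MOVHI  r0←0x4d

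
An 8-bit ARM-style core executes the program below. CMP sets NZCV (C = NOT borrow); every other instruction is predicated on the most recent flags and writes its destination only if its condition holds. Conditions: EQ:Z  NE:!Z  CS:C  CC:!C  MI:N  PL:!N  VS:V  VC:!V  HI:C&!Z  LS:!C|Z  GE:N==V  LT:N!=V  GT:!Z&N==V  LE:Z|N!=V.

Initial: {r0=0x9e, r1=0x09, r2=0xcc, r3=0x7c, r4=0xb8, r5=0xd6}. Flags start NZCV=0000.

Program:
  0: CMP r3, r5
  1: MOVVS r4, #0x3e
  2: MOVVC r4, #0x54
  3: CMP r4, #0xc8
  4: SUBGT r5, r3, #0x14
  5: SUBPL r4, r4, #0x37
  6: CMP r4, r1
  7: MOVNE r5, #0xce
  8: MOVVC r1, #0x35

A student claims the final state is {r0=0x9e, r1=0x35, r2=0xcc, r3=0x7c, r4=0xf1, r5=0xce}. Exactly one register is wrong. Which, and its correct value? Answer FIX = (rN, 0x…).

0: ✓ CMP  NZCV=1001
1: ✓ MOVVS  r4←0x3e
2: · MOVVC
3: ✓ CMP  NZCV=0000
4: ✓ SUBGT  r5←0x68
5: ✓ SUBPL  r4←0x07
6: ✓ CMP  NZCV=1000
7: ✓ MOVNE  r5←0xce
8: ✓ MOVVC  r1←0x35

FIX = (r4, 0x07)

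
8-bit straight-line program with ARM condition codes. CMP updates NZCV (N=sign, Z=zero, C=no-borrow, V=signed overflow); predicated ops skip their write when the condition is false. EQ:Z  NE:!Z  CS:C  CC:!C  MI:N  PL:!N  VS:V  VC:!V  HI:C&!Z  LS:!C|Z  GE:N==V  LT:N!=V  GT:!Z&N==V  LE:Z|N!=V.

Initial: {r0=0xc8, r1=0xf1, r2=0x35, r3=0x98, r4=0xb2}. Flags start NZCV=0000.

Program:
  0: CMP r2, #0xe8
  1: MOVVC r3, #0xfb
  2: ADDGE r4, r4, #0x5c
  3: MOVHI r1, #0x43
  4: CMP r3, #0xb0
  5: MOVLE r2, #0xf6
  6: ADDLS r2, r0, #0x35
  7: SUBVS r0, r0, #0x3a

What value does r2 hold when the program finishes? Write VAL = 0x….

VAL = 0x35

[0] flags=0000 → (cmp)
[1] flags=0000 VC?T → r3=0xfb
[2] flags=0000 GE?T → r4=0x0e
[3] flags=0000 HI?F → skip
[4] flags=0010 → (cmp)
[5] flags=0010 LE?F → skip
[6] flags=0010 LS?F → skip
[7] flags=0010 VS?F → skip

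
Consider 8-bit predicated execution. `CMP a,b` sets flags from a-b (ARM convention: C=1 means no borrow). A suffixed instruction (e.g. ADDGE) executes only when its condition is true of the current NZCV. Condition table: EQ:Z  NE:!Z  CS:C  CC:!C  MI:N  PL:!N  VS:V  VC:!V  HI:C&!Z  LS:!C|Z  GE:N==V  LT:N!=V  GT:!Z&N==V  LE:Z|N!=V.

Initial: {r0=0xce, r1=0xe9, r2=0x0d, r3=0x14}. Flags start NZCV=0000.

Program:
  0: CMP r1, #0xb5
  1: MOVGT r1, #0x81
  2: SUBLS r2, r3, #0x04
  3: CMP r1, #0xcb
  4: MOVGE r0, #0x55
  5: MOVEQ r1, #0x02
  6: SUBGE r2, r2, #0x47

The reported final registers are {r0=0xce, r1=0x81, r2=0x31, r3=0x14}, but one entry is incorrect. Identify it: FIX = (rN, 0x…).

0: ✓ CMP  NZCV=0010
1: ✓ MOVGT  r1←0x81
2: · SUBLS
3: ✓ CMP  NZCV=1000
4: · MOVGE
5: · MOVEQ
6: · SUBGE

FIX = (r2, 0x0d)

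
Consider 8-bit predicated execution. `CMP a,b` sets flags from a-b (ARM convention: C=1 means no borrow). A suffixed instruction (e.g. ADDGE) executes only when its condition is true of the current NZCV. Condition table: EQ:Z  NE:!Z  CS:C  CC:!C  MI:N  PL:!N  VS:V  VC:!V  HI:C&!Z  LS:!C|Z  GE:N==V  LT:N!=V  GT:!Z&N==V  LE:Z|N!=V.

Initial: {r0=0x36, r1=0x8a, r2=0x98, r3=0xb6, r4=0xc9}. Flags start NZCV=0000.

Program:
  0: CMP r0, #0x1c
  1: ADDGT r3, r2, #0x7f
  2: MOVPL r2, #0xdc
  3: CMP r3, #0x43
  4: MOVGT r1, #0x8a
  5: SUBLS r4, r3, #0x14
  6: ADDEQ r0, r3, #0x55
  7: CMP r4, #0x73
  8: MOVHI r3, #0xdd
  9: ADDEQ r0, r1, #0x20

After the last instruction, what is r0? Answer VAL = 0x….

VAL = 0x36

0: ✓ CMP  NZCV=0010
1: ✓ ADDGT  r3←0x17
2: ✓ MOVPL  r2←0xdc
3: ✓ CMP  NZCV=1000
4: · MOVGT
5: ✓ SUBLS  r4←0x03
6: · ADDEQ
7: ✓ CMP  NZCV=1000
8: · MOVHI
9: · ADDEQ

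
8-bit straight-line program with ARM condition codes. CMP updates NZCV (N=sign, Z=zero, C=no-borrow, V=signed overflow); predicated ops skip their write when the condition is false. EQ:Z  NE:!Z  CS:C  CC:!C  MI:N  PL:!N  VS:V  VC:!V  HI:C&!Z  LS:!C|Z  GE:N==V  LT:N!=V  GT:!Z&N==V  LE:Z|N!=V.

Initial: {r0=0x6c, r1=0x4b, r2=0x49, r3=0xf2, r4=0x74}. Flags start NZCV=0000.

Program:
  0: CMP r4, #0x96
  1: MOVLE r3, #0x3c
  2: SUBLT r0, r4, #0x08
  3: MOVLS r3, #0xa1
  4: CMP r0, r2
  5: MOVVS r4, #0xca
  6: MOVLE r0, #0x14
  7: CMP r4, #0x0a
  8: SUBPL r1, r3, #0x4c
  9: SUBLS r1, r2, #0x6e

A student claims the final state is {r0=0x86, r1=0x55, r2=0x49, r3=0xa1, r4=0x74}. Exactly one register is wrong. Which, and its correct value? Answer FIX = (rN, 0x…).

FIX = (r0, 0x6c)

0: ✓ CMP  NZCV=1001
1: · MOVLE
2: · SUBLT
3: ✓ MOVLS  r3←0xa1
4: ✓ CMP  NZCV=0010
5: · MOVVS
6: · MOVLE
7: ✓ CMP  NZCV=0010
8: ✓ SUBPL  r1←0x55
9: · SUBLS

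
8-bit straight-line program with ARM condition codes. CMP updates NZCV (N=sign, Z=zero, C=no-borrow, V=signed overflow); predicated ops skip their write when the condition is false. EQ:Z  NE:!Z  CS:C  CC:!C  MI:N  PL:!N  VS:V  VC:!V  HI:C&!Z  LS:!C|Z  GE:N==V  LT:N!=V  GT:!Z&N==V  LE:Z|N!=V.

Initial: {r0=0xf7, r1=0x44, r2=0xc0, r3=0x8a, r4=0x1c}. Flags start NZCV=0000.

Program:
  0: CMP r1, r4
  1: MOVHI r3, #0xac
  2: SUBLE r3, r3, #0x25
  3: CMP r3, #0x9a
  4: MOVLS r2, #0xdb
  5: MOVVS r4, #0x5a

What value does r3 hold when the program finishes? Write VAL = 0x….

VAL = 0xac

[0] flags=0010 → (cmp)
[1] flags=0010 HI?T → r3=0xac
[2] flags=0010 LE?F → skip
[3] flags=0010 → (cmp)
[4] flags=0010 LS?F → skip
[5] flags=0010 VS?F → skip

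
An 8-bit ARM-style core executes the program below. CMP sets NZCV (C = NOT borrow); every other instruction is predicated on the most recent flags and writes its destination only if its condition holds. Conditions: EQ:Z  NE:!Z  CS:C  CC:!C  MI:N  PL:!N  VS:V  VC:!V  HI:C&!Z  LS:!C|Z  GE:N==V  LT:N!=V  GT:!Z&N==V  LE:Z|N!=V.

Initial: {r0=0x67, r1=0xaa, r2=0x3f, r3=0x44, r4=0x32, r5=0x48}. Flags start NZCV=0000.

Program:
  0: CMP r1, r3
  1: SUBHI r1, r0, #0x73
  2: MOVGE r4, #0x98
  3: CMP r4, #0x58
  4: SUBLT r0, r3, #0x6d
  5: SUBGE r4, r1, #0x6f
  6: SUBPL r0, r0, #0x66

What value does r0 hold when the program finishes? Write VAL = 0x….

[0] flags=0011 → (cmp)
[1] flags=0011 HI?T → r1=0xf4
[2] flags=0011 GE?F → skip
[3] flags=1000 → (cmp)
[4] flags=1000 LT?T → r0=0xd7
[5] flags=1000 GE?F → skip
[6] flags=1000 PL?F → skip

VAL = 0xd7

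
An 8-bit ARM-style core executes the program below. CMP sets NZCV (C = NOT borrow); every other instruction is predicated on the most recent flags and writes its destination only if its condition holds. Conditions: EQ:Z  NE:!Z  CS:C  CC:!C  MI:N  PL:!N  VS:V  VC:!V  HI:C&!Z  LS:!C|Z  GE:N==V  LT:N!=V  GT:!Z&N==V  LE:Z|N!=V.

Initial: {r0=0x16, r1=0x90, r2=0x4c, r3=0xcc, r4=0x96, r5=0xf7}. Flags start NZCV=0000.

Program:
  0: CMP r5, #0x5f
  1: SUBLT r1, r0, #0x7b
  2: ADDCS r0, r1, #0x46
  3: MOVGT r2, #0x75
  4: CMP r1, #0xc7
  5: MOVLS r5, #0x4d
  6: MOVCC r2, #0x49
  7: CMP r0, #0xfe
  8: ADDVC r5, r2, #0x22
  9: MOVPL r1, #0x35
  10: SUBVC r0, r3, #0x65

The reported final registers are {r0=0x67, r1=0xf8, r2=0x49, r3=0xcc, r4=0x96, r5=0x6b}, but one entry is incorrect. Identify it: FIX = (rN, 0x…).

FIX = (r1, 0x9b)

[0] flags=1010 → (cmp)
[1] flags=1010 LT?T → r1=0x9b
[2] flags=1010 CS?T → r0=0xe1
[3] flags=1010 GT?F → skip
[4] flags=1000 → (cmp)
[5] flags=1000 LS?T → r5=0x4d
[6] flags=1000 CC?T → r2=0x49
[7] flags=1000 → (cmp)
[8] flags=1000 VC?T → r5=0x6b
[9] flags=1000 PL?F → skip
[10] flags=1000 VC?T → r0=0x67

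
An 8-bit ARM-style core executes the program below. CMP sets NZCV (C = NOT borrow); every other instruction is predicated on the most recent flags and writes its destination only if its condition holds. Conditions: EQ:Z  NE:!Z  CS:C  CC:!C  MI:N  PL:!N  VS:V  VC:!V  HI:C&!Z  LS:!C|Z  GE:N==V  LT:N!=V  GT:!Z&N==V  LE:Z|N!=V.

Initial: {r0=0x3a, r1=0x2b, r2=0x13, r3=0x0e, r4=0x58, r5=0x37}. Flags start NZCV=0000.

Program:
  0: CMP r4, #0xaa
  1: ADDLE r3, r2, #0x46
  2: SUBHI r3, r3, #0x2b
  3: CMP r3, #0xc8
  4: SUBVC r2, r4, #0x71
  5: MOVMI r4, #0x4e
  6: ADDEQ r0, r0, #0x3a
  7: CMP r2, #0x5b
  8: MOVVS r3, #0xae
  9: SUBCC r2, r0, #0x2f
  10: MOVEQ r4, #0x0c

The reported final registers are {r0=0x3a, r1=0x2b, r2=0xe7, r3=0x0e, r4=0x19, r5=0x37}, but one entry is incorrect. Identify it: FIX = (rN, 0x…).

FIX = (r4, 0x58)

0: ✓ CMP  NZCV=1001
1: · ADDLE
2: · SUBHI
3: ✓ CMP  NZCV=0000
4: ✓ SUBVC  r2←0xe7
5: · MOVMI
6: · ADDEQ
7: ✓ CMP  NZCV=1010
8: · MOVVS
9: · SUBCC
10: · MOVEQ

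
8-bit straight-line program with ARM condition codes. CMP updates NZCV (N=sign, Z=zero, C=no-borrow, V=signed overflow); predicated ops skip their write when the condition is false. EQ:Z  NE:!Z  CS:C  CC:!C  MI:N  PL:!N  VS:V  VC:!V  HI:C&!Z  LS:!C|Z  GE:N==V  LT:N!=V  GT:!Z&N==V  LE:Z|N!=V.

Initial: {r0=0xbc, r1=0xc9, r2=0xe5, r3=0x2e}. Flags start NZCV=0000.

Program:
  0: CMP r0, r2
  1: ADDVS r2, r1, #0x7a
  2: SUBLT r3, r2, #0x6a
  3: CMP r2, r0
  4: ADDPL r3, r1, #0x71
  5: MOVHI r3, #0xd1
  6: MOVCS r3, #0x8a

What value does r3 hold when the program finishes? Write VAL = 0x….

VAL = 0x8a

[0] flags=1000 → (cmp)
[1] flags=1000 VS?F → skip
[2] flags=1000 LT?T → r3=0x7b
[3] flags=0010 → (cmp)
[4] flags=0010 PL?T → r3=0x3a
[5] flags=0010 HI?T → r3=0xd1
[6] flags=0010 CS?T → r3=0x8a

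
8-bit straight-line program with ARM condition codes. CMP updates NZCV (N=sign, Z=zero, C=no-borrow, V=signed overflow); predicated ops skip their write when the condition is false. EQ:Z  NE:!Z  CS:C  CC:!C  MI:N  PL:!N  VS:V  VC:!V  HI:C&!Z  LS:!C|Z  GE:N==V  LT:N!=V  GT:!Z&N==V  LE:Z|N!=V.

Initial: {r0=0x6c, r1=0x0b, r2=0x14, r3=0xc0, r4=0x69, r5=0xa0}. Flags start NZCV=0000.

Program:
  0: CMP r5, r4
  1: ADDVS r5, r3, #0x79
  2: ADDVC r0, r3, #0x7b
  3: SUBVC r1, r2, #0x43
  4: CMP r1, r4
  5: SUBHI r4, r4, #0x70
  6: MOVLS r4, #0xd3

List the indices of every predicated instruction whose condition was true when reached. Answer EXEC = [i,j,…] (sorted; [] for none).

[0] flags=0011 → (cmp)
[1] flags=0011 VS?T → r5=0x39
[2] flags=0011 VC?F → skip
[3] flags=0011 VC?F → skip
[4] flags=1000 → (cmp)
[5] flags=1000 HI?F → skip
[6] flags=1000 LS?T → r4=0xd3

EXEC = [1,6]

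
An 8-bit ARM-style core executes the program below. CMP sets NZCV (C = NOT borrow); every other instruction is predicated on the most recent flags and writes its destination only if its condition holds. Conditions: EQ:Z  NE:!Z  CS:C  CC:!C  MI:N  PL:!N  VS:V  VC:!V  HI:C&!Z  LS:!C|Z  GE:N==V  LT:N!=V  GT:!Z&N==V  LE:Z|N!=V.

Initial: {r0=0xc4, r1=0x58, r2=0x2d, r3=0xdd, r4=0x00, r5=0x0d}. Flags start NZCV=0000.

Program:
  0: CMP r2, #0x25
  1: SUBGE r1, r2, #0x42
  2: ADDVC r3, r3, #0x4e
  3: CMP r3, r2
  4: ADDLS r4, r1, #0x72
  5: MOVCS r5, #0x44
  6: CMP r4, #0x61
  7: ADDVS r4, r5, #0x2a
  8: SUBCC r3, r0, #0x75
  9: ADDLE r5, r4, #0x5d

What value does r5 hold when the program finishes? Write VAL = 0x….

VAL = 0xba

[0] flags=0010 → (cmp)
[1] flags=0010 GE?T → r1=0xeb
[2] flags=0010 VC?T → r3=0x2b
[3] flags=1000 → (cmp)
[4] flags=1000 LS?T → r4=0x5d
[5] flags=1000 CS?F → skip
[6] flags=1000 → (cmp)
[7] flags=1000 VS?F → skip
[8] flags=1000 CC?T → r3=0x4f
[9] flags=1000 LE?T → r5=0xba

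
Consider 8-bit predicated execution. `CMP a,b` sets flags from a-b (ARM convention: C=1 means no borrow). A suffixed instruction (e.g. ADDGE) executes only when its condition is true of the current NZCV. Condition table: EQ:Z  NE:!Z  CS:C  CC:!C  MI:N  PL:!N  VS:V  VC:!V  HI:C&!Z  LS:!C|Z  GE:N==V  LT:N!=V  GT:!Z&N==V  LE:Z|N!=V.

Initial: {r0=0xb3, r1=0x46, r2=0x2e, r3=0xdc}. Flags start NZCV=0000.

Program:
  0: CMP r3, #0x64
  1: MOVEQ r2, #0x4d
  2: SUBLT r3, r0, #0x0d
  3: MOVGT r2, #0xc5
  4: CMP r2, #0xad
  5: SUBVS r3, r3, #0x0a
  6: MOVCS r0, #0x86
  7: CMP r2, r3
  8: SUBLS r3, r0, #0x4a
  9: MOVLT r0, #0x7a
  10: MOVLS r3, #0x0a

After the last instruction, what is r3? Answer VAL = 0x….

VAL = 0x0a

0: ✓ CMP  NZCV=0011
1: · MOVEQ
2: ✓ SUBLT  r3←0xa6
3: · MOVGT
4: ✓ CMP  NZCV=1001
5: ✓ SUBVS  r3←0x9c
6: · MOVCS
7: ✓ CMP  NZCV=1001
8: ✓ SUBLS  r3←0x69
9: · MOVLT
10: ✓ MOVLS  r3←0x0a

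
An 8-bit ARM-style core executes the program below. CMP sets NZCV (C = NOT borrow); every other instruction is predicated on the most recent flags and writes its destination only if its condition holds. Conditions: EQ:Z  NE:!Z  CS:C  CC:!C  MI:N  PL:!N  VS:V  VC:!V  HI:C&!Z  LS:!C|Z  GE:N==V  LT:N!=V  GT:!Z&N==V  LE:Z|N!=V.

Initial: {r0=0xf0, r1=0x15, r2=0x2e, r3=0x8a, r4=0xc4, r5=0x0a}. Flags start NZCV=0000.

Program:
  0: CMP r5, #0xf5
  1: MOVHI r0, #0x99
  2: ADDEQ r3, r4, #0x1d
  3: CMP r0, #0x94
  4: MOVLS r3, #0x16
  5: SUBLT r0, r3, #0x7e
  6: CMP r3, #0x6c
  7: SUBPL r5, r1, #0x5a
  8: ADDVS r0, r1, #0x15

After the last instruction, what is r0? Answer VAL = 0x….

0: ✓ CMP  NZCV=0000
1: · MOVHI
2: · ADDEQ
3: ✓ CMP  NZCV=0010
4: · MOVLS
5: · SUBLT
6: ✓ CMP  NZCV=0011
7: ✓ SUBPL  r5←0xbb
8: ✓ ADDVS  r0←0x2a

VAL = 0x2a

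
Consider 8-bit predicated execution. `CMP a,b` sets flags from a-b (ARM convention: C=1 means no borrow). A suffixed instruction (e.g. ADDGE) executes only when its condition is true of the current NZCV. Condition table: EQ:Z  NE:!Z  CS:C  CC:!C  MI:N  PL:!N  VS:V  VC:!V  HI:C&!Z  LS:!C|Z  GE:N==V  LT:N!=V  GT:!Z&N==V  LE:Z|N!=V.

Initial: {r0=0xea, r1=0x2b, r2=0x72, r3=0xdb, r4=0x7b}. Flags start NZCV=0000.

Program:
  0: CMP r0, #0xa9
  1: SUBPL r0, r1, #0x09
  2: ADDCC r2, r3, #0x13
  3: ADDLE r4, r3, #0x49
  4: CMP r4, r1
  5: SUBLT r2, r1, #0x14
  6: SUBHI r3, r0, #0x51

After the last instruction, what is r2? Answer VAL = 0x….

VAL = 0x72

0: ✓ CMP  NZCV=0010
1: ✓ SUBPL  r0←0x22
2: · ADDCC
3: · ADDLE
4: ✓ CMP  NZCV=0010
5: · SUBLT
6: ✓ SUBHI  r3←0xd1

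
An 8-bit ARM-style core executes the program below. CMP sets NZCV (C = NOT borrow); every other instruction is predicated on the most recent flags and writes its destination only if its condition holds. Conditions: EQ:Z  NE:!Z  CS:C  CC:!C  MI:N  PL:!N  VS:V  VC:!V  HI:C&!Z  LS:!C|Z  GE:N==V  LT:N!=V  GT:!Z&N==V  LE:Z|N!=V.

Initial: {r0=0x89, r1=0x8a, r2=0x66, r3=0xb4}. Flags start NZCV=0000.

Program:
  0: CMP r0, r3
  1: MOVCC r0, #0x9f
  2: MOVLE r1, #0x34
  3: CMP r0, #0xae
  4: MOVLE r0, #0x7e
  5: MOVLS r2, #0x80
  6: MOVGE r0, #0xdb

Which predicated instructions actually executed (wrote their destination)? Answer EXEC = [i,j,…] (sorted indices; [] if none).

[0] flags=1000 → (cmp)
[1] flags=1000 CC?T → r0=0x9f
[2] flags=1000 LE?T → r1=0x34
[3] flags=1000 → (cmp)
[4] flags=1000 LE?T → r0=0x7e
[5] flags=1000 LS?T → r2=0x80
[6] flags=1000 GE?F → skip

EXEC = [1,2,4,5]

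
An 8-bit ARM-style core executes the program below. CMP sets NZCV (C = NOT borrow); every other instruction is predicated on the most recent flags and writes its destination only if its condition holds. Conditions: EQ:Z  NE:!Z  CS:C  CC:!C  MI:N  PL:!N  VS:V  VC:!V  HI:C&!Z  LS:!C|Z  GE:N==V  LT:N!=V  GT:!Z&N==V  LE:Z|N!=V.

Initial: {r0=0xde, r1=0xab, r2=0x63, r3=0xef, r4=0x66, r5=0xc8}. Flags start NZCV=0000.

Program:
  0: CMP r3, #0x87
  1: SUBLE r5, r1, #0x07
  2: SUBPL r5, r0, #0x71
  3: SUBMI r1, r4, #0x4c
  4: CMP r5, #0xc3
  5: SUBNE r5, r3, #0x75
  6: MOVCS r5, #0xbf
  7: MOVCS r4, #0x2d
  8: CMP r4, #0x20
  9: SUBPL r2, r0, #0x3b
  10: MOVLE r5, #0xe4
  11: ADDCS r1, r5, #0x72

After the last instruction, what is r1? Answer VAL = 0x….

[0] flags=0010 → (cmp)
[1] flags=0010 LE?F → skip
[2] flags=0010 PL?T → r5=0x6d
[3] flags=0010 MI?F → skip
[4] flags=1001 → (cmp)
[5] flags=1001 NE?T → r5=0x7a
[6] flags=1001 CS?F → skip
[7] flags=1001 CS?F → skip
[8] flags=0010 → (cmp)
[9] flags=0010 PL?T → r2=0xa3
[10] flags=0010 LE?F → skip
[11] flags=0010 CS?T → r1=0xec

VAL = 0xec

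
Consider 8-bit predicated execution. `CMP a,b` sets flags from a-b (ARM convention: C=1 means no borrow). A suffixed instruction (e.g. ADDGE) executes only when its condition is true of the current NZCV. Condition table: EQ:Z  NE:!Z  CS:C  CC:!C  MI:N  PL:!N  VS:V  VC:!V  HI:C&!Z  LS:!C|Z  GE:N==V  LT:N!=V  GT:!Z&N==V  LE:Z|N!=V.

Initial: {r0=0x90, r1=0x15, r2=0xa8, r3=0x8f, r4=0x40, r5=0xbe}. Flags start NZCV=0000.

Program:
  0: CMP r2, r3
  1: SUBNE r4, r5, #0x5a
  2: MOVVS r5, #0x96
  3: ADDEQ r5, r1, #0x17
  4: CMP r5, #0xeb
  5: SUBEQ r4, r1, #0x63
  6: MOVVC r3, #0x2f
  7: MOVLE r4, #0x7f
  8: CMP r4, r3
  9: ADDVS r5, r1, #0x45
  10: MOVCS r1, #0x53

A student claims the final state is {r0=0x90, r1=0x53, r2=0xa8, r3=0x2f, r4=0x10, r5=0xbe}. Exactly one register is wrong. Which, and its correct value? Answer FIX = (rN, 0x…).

FIX = (r4, 0x7f)

[0] flags=0010 → (cmp)
[1] flags=0010 NE?T → r4=0x64
[2] flags=0010 VS?F → skip
[3] flags=0010 EQ?F → skip
[4] flags=1000 → (cmp)
[5] flags=1000 EQ?F → skip
[6] flags=1000 VC?T → r3=0x2f
[7] flags=1000 LE?T → r4=0x7f
[8] flags=0010 → (cmp)
[9] flags=0010 VS?F → skip
[10] flags=0010 CS?T → r1=0x53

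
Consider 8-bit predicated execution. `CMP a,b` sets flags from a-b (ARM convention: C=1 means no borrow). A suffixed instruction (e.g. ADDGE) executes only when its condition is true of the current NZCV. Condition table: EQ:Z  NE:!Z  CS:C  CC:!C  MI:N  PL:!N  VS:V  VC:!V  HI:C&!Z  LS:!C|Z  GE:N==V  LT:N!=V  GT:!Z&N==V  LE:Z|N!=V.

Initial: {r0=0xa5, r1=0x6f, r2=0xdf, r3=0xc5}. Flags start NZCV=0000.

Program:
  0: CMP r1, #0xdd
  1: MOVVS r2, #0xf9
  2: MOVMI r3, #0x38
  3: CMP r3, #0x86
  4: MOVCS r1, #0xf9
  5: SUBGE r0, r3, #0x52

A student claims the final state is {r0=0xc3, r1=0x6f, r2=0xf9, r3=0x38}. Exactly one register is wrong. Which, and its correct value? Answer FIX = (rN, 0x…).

FIX = (r0, 0xe6)

[0] flags=1001 → (cmp)
[1] flags=1001 VS?T → r2=0xf9
[2] flags=1001 MI?T → r3=0x38
[3] flags=1001 → (cmp)
[4] flags=1001 CS?F → skip
[5] flags=1001 GE?T → r0=0xe6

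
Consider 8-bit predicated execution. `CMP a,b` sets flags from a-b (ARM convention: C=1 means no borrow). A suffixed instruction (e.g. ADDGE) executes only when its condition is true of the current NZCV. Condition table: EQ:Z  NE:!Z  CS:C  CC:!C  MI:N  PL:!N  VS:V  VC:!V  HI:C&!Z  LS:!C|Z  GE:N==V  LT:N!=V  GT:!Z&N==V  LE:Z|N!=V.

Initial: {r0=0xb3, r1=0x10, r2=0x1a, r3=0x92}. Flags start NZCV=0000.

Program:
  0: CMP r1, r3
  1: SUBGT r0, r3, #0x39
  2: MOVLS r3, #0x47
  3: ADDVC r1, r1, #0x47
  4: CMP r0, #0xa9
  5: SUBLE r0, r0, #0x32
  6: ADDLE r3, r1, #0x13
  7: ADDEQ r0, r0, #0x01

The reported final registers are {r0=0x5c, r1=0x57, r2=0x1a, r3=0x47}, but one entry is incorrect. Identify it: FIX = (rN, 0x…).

FIX = (r0, 0x59)

0: ✓ CMP  NZCV=0000
1: ✓ SUBGT  r0←0x59
2: ✓ MOVLS  r3←0x47
3: ✓ ADDVC  r1←0x57
4: ✓ CMP  NZCV=1001
5: · SUBLE
6: · ADDLE
7: · ADDEQ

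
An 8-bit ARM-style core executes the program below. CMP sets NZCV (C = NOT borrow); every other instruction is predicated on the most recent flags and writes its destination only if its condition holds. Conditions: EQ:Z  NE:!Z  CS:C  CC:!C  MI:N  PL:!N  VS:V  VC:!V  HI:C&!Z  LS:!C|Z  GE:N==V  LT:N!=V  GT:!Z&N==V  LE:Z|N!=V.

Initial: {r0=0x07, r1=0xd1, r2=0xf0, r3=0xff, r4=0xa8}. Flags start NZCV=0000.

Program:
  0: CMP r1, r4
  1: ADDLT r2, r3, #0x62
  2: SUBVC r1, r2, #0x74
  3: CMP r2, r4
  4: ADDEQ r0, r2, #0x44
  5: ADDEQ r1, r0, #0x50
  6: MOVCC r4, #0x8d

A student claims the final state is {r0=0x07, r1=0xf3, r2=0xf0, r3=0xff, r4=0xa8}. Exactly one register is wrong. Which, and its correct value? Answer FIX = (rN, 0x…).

[0] flags=0010 → (cmp)
[1] flags=0010 LT?F → skip
[2] flags=0010 VC?T → r1=0x7c
[3] flags=0010 → (cmp)
[4] flags=0010 EQ?F → skip
[5] flags=0010 EQ?F → skip
[6] flags=0010 CC?F → skip

FIX = (r1, 0x7c)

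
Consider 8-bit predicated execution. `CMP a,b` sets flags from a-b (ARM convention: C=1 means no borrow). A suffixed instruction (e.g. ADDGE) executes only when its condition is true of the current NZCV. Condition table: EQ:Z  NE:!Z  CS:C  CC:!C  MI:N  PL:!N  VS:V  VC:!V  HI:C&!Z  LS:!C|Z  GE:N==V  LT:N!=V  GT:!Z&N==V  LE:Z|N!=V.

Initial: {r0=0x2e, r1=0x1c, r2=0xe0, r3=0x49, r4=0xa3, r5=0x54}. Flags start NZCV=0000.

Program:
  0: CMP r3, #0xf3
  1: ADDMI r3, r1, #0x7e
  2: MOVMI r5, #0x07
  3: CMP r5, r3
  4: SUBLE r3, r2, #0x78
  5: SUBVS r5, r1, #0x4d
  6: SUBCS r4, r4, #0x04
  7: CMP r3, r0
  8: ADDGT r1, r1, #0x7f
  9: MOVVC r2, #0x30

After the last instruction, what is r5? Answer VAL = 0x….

VAL = 0x54

[0] flags=0000 → (cmp)
[1] flags=0000 MI?F → skip
[2] flags=0000 MI?F → skip
[3] flags=0010 → (cmp)
[4] flags=0010 LE?F → skip
[5] flags=0010 VS?F → skip
[6] flags=0010 CS?T → r4=0x9f
[7] flags=0010 → (cmp)
[8] flags=0010 GT?T → r1=0x9b
[9] flags=0010 VC?T → r2=0x30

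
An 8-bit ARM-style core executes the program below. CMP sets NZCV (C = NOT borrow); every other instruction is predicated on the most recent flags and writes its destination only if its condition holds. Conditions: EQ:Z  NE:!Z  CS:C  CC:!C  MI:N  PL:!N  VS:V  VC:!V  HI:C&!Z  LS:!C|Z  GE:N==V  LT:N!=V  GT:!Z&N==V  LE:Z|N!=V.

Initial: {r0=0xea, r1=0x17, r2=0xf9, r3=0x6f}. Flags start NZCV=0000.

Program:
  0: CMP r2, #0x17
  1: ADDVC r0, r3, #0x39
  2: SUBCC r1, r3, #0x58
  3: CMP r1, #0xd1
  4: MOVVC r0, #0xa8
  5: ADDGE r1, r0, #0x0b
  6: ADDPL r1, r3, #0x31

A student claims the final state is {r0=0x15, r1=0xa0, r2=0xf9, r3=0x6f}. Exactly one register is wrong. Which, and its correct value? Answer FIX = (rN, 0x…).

FIX = (r0, 0xa8)

[0] flags=1010 → (cmp)
[1] flags=1010 VC?T → r0=0xa8
[2] flags=1010 CC?F → skip
[3] flags=0000 → (cmp)
[4] flags=0000 VC?T → r0=0xa8
[5] flags=0000 GE?T → r1=0xb3
[6] flags=0000 PL?T → r1=0xa0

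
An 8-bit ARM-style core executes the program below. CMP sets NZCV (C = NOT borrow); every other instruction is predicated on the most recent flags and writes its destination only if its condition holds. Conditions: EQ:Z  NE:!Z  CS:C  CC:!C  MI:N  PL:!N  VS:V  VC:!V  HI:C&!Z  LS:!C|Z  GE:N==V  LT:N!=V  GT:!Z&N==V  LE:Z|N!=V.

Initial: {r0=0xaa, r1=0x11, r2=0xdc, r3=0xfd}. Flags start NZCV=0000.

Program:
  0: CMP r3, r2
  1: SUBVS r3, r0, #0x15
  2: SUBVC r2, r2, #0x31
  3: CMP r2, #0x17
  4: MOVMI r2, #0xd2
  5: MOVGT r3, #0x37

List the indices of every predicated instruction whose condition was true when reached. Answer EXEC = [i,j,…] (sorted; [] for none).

[0] flags=0010 → (cmp)
[1] flags=0010 VS?F → skip
[2] flags=0010 VC?T → r2=0xab
[3] flags=1010 → (cmp)
[4] flags=1010 MI?T → r2=0xd2
[5] flags=1010 GT?F → skip

EXEC = [2,4]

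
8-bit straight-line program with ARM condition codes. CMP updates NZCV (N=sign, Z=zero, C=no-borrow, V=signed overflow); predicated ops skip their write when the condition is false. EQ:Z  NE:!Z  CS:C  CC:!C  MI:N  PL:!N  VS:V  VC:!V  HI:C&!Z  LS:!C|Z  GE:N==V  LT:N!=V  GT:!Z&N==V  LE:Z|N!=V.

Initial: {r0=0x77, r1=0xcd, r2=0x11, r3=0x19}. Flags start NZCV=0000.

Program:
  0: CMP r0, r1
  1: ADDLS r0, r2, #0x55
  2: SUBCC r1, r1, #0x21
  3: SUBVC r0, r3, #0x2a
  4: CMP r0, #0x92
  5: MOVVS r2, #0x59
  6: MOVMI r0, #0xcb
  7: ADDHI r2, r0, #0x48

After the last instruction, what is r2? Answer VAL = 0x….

[0] flags=1001 → (cmp)
[1] flags=1001 LS?T → r0=0x66
[2] flags=1001 CC?T → r1=0xac
[3] flags=1001 VC?F → skip
[4] flags=1001 → (cmp)
[5] flags=1001 VS?T → r2=0x59
[6] flags=1001 MI?T → r0=0xcb
[7] flags=1001 HI?F → skip

VAL = 0x59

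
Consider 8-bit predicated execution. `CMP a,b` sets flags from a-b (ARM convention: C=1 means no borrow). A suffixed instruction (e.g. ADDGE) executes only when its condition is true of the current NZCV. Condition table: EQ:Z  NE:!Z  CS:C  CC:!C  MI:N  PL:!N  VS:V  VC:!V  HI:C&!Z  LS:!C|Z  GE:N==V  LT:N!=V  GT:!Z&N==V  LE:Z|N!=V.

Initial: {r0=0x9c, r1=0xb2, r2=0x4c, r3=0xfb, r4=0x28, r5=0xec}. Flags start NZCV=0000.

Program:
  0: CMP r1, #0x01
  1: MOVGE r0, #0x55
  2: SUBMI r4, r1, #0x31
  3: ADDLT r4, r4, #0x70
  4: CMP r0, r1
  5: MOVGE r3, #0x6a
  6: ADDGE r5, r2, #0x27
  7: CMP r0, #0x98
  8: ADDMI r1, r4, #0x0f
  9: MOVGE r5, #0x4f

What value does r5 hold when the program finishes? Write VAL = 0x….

[0] flags=1010 → (cmp)
[1] flags=1010 GE?F → skip
[2] flags=1010 MI?T → r4=0x81
[3] flags=1010 LT?T → r4=0xf1
[4] flags=1000 → (cmp)
[5] flags=1000 GE?F → skip
[6] flags=1000 GE?F → skip
[7] flags=0010 → (cmp)
[8] flags=0010 MI?F → skip
[9] flags=0010 GE?T → r5=0x4f

VAL = 0x4f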